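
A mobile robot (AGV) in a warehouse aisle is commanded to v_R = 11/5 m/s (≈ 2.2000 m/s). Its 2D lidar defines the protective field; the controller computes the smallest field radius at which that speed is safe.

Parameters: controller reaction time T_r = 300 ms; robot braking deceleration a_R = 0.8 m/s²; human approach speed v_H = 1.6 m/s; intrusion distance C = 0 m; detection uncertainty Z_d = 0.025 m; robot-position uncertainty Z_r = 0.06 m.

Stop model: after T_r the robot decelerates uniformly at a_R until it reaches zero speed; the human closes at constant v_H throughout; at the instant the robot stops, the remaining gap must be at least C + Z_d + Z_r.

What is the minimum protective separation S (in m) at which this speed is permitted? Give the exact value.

T_s = v_R/a_R = (11/5)/(4/5) = 2.7500 s
robot covers v_R·T_r = 2.2000·0.3000 = 0.6600 m before braking
robot under decel: 2.2000²/(2·0.8000) = 3.0250 m
human over T_r+T_s: 1.6000·(0.3000+2.7500) = 4.8800 m
residual clearance needed = 0.0000+0.0250+0.0600 = 0.0850 m
S_min ≈ 0.6600+3.0250+4.8800+0.0850  ⇒  S_min = 173/20 m

S_min = 173/20 m = 8.6500 m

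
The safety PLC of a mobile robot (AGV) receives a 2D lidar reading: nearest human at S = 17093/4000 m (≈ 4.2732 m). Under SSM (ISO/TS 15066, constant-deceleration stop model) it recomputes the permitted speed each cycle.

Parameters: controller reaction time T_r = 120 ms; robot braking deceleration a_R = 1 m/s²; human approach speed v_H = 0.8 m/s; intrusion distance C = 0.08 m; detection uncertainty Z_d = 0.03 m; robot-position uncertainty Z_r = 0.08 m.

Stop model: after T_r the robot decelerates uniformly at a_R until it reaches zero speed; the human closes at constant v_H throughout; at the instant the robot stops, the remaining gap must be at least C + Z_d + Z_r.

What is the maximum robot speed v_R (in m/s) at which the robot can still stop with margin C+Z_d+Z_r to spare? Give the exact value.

quadratic (1/2)·v² + (23/25)·v + (-15949/4000) = 0
  disc = (23/25)² − 4·(1/2)·(-15949/4000) = 88209/10000 ; √disc = 297/100
  v_R = (−(23/25) + 297/100) / (2·(1/2)) = 41/20 m/s
check:
stop time T_s = (41/20)/1 = 2.0500 s
robot in T_r: 2.0500·0.1200 = 0.2460 m
braking distance = 2.0500²/(2·1.0000) = 2.1012 m
person approaches 0.8000·(0.1200+2.0500) = 1.7360 m
margins: 0.0800+0.0300+0.0800 = 0.1900 m
sum ≈ 0.2460+2.1012+1.7360+0.1900 ≈ 4.2732 m = S ✓

v_R_max = 41/20 m/s = 2.0500 m/s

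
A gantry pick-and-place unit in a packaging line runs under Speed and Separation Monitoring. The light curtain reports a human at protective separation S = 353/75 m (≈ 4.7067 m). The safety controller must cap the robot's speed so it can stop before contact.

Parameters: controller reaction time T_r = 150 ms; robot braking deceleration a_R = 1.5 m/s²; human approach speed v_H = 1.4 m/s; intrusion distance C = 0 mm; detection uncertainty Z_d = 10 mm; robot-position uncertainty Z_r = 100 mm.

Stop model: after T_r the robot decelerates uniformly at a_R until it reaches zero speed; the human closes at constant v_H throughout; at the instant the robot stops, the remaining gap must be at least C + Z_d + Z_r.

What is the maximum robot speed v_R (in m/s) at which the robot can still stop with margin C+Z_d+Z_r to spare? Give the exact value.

collect terms ⇒ (1/3)·v_R² + (13/12)·v_R + (-329/75) = 0
  disc = (13/12)² − 4·(1/3)·(-329/75) = 2809/400 ; √disc = 53/20
  v_R = (−(13/12) + 53/20) / (2·(1/3)) = 47/20 m/s
check:
braking lasts T_s = (47/20)/(3/2) = 1.5667 s
robot covers v_R·T_r = 2.3500·0.1500 = 0.3525 m before braking
braking distance = 2.3500²/(2·1.5000) = 1.8408 m
human closes 1.4000·1.7167 = 2.4033 m
margins: 0.0000+0.0100+0.1000 = 0.1100 m
sum ≈ 0.3525+1.8408+2.4033+0.1100 ≈ 4.7067 m = S ✓

v_R_max = 47/20 m/s = 2.3500 m/s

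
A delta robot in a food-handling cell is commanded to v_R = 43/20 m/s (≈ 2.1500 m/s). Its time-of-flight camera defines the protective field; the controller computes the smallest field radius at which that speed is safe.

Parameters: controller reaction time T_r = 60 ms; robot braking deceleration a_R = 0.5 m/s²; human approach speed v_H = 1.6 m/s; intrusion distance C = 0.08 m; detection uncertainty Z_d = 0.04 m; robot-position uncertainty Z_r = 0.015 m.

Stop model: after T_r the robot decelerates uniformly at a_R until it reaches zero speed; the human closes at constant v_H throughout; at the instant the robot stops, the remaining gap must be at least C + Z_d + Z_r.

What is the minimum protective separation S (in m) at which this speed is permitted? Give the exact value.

S_min = 949/80 m = 11.8625 m

braking lasts T_s = (43/20)/(1/2) = 4.3000 s
robot in T_r: 2.1500·0.0600 = 0.1290 m
robot under decel: 2.1500²/(2·0.5000) = 4.6225 m
person approaches 1.6000·(0.0600+4.3000) = 6.9760 m
C+Z_d+Z_r = 0.0800+0.0400+0.0150 = 0.1350 m
S_min ≈ 0.1290+4.6225+6.9760+0.1350  ⇒  S_min = 949/80 m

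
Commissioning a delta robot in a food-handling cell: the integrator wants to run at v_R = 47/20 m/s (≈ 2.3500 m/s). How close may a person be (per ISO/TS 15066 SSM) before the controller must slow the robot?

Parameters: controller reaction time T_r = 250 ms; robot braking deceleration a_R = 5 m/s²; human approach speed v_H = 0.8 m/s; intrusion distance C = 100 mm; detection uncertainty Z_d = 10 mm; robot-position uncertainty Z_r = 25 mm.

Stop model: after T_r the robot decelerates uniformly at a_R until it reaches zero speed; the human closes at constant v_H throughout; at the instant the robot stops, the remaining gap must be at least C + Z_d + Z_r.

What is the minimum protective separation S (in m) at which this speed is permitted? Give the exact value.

braking lasts T_s = (47/20)/5 = 0.4700 s
robot in T_r: 2.3500·0.2500 = 0.5875 m
braking distance = 2.3500²/(2·5.0000) = 0.5523 m
human closes 0.8000·0.7200 = 0.5760 m
margins: 0.1000+0.0100+0.0250 = 0.1350 m
S_min ≈ 0.5875+0.5523+0.5760+0.1350  ⇒  S_min = 7403/4000 m

S_min = 7403/4000 m = 1.8507 m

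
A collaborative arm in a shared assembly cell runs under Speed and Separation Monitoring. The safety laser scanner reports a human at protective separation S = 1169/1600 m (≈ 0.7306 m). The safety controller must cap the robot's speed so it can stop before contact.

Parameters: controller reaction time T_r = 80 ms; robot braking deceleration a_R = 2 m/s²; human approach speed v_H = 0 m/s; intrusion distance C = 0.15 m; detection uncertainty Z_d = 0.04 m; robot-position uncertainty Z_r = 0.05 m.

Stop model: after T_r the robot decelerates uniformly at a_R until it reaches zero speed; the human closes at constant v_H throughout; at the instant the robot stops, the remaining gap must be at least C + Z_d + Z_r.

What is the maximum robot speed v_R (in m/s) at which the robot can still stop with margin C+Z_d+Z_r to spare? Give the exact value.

collect terms ⇒ (1/4)·v_R² + (2/25)·v_R + (-157/320) = 0
  disc = (2/25)² − 4·(1/4)·(-157/320) = 19881/40000 ; √disc = 141/200
  v_R = (−(2/25) + 141/200) / (2·(1/4)) = 5/4 m/s
check:
T_s = v_R/a_R = (5/4)/2 = 0.6250 s
robot in T_r: 1.2500·0.0800 = 0.1000 m
robot covers 1.2500·0.6250 − ½·2.0000·0.6250² = 0.3906 m while stopping
human closes 0.0000·0.7050 = 0.0000 m
C+Z_d+Z_r = 0.1500+0.0400+0.0500 = 0.2400 m
sum ≈ 0.1000+0.3906+0.0000+0.2400 ≈ 0.7306 m = S ✓

v_R_max = 5/4 m/s = 1.2500 m/s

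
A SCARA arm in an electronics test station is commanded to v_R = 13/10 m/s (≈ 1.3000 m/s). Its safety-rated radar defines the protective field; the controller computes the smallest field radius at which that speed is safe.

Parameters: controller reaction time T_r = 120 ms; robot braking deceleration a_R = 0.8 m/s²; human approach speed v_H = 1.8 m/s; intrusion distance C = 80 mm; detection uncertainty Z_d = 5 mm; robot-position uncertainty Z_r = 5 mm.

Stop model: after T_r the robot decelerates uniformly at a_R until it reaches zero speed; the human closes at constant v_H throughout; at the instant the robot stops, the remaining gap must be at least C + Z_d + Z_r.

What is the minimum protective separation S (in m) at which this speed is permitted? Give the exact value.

S_min = 17773/4000 m = 4.4432 m

braking lasts T_s = (13/10)/(4/5) = 1.6250 s
robot in T_r: 1.3000·0.1200 = 0.1560 m
braking distance = 1.3000²/(2·0.8000) = 1.0562 m
human closes 1.8000·1.7450 = 3.1410 m
margins: 0.0800+0.0050+0.0050 = 0.0900 m
S_min ≈ 0.1560+1.0562+3.1410+0.0900  ⇒  S_min = 17773/4000 m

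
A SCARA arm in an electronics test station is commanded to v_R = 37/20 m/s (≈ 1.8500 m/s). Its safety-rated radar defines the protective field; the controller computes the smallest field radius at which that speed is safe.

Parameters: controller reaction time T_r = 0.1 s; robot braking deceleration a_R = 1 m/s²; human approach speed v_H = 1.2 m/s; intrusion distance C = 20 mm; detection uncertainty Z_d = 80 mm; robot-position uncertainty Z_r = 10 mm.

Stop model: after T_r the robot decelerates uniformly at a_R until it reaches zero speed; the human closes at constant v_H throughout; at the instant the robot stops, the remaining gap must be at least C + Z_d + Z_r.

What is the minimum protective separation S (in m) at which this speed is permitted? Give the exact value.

stop time T_s = (37/20)/1 = 1.8500 s
robot covers v_R·T_r = 1.8500·0.1000 = 0.1850 m before braking
robot covers 1.8500·1.8500 − ½·1.0000·1.8500² = 1.7112 m while stopping
human over T_r+T_s: 1.2000·(0.1000+1.8500) = 2.3400 m
C+Z_d+Z_r = 0.0200+0.0800+0.0100 = 0.1100 m
S_min ≈ 0.1850+1.7112+2.3400+0.1100  ⇒  S_min = 3477/800 m

S_min = 3477/800 m = 4.3463 m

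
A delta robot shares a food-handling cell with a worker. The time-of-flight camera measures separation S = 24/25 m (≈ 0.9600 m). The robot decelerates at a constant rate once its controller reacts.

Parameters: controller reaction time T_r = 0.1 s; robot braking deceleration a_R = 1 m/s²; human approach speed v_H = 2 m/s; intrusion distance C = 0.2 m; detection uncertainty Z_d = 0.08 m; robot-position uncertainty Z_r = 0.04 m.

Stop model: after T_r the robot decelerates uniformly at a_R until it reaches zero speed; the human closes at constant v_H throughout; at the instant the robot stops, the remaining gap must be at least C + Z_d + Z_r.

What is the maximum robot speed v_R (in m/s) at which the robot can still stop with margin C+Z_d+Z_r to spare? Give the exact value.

at the boundary: (1/2)·v² + (21/10)·v + (-11/25) = 0
  disc = (21/10)² − 4·(1/2)·(-11/25) = 529/100 ; √disc = 23/10
  v_R = (−(21/10) + 23/10) / (2·(1/2)) = 1/5 m/s
check:
stop time T_s = (1/5)/1 = 0.2000 s
robot in T_r: 0.2000·0.1000 = 0.0200 m
braking distance = 0.2000²/(2·1.0000) = 0.0200 m
human over T_r+T_s: 2.0000·(0.1000+0.2000) = 0.6000 m
residual clearance needed = 0.2000+0.0800+0.0400 = 0.3200 m
sum ≈ 0.0200+0.0200+0.6000+0.3200 ≈ 0.9600 m = S ✓

v_R_max = 1/5 m/s = 0.2000 m/s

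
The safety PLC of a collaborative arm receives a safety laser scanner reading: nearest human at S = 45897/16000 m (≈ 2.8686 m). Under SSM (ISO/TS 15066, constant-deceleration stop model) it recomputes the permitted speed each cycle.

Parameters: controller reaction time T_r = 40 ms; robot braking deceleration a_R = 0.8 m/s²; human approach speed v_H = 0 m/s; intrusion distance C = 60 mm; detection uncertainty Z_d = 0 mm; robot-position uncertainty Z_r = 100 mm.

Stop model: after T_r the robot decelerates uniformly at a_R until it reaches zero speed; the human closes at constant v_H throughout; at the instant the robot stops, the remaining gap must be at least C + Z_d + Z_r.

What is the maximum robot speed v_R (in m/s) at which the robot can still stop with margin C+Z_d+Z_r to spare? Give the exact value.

collect terms ⇒ (5/8)·v_R² + (1/25)·v_R + (-43337/16000) = 0
  disc = (1/25)² − 4·(5/8)·(-43337/16000) = 1083681/160000 ; √disc = 1041/400
  v_R = (−(1/25) + 1041/400) / (2·(5/8)) = 41/20 m/s
check:
T_s = v_R/a_R = (41/20)/(4/5) = 2.5625 s
robot covers v_R·T_r = 2.0500·0.0400 = 0.0820 m before braking
robot covers 2.0500·2.5625 − ½·0.8000·2.5625² = 2.6266 m while stopping
person approaches 0.0000·(0.0400+2.5625) = 0.0000 m
C+Z_d+Z_r = 0.0600+0.0000+0.1000 = 0.1600 m
sum ≈ 0.0820+2.6266+0.0000+0.1600 ≈ 2.8686 m = S ✓

v_R_max = 41/20 m/s = 2.0500 m/s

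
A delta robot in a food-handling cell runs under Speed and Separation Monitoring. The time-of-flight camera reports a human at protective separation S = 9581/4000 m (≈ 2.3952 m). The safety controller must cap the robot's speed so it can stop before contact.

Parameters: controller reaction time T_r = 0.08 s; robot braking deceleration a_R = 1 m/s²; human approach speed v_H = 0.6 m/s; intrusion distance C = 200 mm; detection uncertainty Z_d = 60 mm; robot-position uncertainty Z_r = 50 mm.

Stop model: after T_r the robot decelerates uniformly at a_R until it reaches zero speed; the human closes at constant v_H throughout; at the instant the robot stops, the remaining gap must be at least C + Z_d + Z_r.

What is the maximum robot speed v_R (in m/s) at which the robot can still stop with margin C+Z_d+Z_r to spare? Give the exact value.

quadratic (1/2)·v² + (17/25)·v + (-8149/4000) = 0
  disc = (17/25)² − 4·(1/2)·(-8149/4000) = 45369/10000 ; √disc = 213/100
  v_R = (−(17/25) + 213/100) / (2·(1/2)) = 29/20 m/s
check:
stop time T_s = (29/20)/1 = 1.4500 s
robot covers v_R·T_r = 1.4500·0.0800 = 0.1160 m before braking
robot under decel: 1.4500²/(2·1.0000) = 1.0513 m
person approaches 0.6000·(0.0800+1.4500) = 0.9180 m
C+Z_d+Z_r = 0.2000+0.0600+0.0500 = 0.3100 m
sum ≈ 0.1160+1.0513+0.9180+0.3100 ≈ 2.3952 m = S ✓

v_R_max = 29/20 m/s = 1.4500 m/s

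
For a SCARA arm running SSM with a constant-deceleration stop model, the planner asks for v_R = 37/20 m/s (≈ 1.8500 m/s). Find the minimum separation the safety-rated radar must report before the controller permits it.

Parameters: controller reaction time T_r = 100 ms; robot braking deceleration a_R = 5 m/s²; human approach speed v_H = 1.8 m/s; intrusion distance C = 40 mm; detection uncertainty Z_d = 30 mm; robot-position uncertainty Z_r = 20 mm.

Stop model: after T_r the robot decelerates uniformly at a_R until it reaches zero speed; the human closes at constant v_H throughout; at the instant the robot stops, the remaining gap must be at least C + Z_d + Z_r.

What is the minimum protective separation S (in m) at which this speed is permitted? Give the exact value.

T_s = v_R/a_R = (37/20)/5 = 0.3700 s
reaction-phase robot travel = 1.8500·0.1000 = 0.1850 m
robot under decel: 1.8500²/(2·5.0000) = 0.3422 m
human closes 1.8000·0.4700 = 0.8460 m
residual clearance needed = 0.0400+0.0300+0.0200 = 0.0900 m
S_min ≈ 0.1850+0.3422+0.8460+0.0900  ⇒  S_min = 5853/4000 m

S_min = 5853/4000 m = 1.4632 m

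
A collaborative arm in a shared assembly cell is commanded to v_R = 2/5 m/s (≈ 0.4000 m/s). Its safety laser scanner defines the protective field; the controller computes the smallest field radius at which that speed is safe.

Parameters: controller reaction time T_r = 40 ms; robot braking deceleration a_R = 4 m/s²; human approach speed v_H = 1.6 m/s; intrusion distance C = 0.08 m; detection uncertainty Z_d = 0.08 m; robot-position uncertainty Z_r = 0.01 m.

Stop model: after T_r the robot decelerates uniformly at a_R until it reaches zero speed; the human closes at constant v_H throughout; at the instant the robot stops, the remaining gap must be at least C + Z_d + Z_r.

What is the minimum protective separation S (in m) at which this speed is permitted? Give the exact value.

S_min = 43/100 m = 0.4300 m

braking lasts T_s = (2/5)/4 = 0.1000 s
robot in T_r: 0.4000·0.0400 = 0.0160 m
robot covers 0.4000·0.1000 − ½·4.0000·0.1000² = 0.0200 m while stopping
human over T_r+T_s: 1.6000·(0.0400+0.1000) = 0.2240 m
C+Z_d+Z_r = 0.0800+0.0800+0.0100 = 0.1700 m
S_min ≈ 0.0160+0.0200+0.2240+0.1700  ⇒  S_min = 43/100 m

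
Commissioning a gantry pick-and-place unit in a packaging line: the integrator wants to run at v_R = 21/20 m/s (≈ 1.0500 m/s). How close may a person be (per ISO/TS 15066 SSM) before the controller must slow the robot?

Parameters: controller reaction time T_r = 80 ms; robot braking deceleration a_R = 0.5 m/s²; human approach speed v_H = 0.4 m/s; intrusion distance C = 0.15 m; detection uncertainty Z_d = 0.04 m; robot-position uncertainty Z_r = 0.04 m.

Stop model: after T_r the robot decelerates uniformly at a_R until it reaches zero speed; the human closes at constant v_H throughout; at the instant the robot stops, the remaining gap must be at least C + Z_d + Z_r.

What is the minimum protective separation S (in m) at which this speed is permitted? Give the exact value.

braking lasts T_s = (21/20)/(1/2) = 2.1000 s
robot in T_r: 1.0500·0.0800 = 0.0840 m
robot covers 1.0500·2.1000 − ½·0.5000·2.1000² = 1.1025 m while stopping
person approaches 0.4000·(0.0800+2.1000) = 0.8720 m
C+Z_d+Z_r = 0.1500+0.0400+0.0400 = 0.2300 m
S_min ≈ 0.0840+1.1025+0.8720+0.2300  ⇒  S_min = 4577/2000 m

S_min = 4577/2000 m = 2.2885 m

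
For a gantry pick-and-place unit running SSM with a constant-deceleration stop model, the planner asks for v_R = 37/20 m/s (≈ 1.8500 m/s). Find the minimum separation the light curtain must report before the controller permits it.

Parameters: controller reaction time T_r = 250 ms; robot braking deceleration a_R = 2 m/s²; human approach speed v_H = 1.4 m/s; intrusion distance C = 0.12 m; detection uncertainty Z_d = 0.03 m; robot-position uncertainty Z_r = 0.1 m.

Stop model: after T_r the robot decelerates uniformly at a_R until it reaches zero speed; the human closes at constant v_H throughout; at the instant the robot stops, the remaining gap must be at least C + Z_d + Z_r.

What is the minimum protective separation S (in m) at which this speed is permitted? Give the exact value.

T_s = v_R/a_R = (37/20)/2 = 0.9250 s
robot in T_r: 1.8500·0.2500 = 0.4625 m
robot covers 1.8500·0.9250 − ½·2.0000·0.9250² = 0.8556 m while stopping
human closes 1.4000·1.1750 = 1.6450 m
C+Z_d+Z_r = 0.1200+0.0300+0.1000 = 0.2500 m
S_min ≈ 0.4625+0.8556+1.6450+0.2500  ⇒  S_min = 5141/1600 m

S_min = 5141/1600 m = 3.2131 m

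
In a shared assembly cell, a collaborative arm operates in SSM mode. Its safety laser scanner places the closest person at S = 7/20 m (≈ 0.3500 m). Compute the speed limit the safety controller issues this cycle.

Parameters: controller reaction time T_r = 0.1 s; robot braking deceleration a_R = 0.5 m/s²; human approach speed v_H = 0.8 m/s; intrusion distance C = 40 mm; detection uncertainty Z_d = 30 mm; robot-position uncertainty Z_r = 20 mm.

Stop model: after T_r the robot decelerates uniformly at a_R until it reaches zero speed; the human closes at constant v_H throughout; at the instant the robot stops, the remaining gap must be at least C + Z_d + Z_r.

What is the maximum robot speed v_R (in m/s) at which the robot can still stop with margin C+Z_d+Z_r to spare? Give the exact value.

quadratic (1)·v² + (17/10)·v + (-9/50) = 0
  disc = (17/10)² − 4·(1)·(-9/50) = 361/100 ; √disc = 19/10
  v_R = (−(17/10) + 19/10) / (2·(1)) = 1/10 m/s
check:
T_s = v_R/a_R = (1/10)/(1/2) = 0.2000 s
robot covers v_R·T_r = 0.1000·0.1000 = 0.0100 m before braking
robot covers 0.1000·0.2000 − ½·0.5000·0.2000² = 0.0100 m while stopping
human closes 0.8000·0.3000 = 0.2400 m
margins: 0.0400+0.0300+0.0200 = 0.0900 m
sum ≈ 0.0100+0.0100+0.2400+0.0900 ≈ 0.3500 m = S ✓

v_R_max = 1/10 m/s = 0.1000 m/s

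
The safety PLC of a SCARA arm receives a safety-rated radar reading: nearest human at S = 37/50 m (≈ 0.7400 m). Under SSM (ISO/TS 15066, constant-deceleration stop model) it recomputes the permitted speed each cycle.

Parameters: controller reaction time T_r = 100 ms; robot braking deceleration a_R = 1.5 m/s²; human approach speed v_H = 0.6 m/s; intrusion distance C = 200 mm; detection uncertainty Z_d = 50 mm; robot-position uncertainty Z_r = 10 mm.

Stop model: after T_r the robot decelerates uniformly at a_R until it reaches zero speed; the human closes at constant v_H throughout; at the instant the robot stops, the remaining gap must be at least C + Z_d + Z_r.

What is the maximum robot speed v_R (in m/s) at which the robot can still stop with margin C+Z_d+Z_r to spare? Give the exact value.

collect terms ⇒ (1/3)·v_R² + (1/2)·v_R + (-21/50) = 0
  disc = (1/2)² − 4·(1/3)·(-21/50) = 81/100 ; √disc = 9/10
  v_R = (−(1/2) + 9/10) / (2·(1/3)) = 3/5 m/s
check:
stop time T_s = (3/5)/(3/2) = 0.4000 s
robot covers v_R·T_r = 0.6000·0.1000 = 0.0600 m before braking
robot under decel: 0.6000²/(2·1.5000) = 0.1200 m
human over T_r+T_s: 0.6000·(0.1000+0.4000) = 0.3000 m
margins: 0.2000+0.0500+0.0100 = 0.2600 m
sum ≈ 0.0600+0.1200+0.3000+0.2600 ≈ 0.7400 m = S ✓

v_R_max = 3/5 m/s = 0.6000 m/s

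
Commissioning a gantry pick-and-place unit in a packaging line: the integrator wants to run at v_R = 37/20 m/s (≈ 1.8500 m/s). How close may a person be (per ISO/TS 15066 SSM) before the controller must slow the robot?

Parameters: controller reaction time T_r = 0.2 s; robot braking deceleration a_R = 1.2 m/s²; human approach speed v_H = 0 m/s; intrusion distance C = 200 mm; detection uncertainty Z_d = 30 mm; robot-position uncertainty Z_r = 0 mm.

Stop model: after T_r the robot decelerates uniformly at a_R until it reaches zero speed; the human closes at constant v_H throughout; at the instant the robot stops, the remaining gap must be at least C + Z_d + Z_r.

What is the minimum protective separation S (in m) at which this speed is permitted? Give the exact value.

S_min = 389/192 m = 2.0260 m

T_s = v_R/a_R = (37/20)/(6/5) = 1.5417 s
robot covers v_R·T_r = 1.8500·0.2000 = 0.3700 m before braking
braking distance = 1.8500²/(2·1.2000) = 1.4260 m
human closes 0.0000·1.7417 = 0.0000 m
C+Z_d+Z_r = 0.2000+0.0300+0.0000 = 0.2300 m
S_min ≈ 0.3700+1.4260+0.0000+0.2300  ⇒  S_min = 389/192 m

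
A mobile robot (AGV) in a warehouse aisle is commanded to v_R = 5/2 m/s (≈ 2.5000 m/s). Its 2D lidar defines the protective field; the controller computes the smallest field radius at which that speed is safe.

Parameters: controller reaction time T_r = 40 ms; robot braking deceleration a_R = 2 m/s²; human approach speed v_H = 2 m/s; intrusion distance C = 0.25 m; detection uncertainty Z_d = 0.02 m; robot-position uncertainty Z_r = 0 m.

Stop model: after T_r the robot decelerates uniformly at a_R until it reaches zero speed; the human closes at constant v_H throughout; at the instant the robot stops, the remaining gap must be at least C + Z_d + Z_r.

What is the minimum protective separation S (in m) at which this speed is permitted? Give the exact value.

S_min = 361/80 m = 4.5125 m

T_s = v_R/a_R = (5/2)/2 = 1.2500 s
robot covers v_R·T_r = 2.5000·0.0400 = 0.1000 m before braking
braking distance = 2.5000²/(2·2.0000) = 1.5625 m
person approaches 2.0000·(0.0400+1.2500) = 2.5800 m
C+Z_d+Z_r = 0.2500+0.0200+0.0000 = 0.2700 m
S_min ≈ 0.1000+1.5625+2.5800+0.2700  ⇒  S_min = 361/80 m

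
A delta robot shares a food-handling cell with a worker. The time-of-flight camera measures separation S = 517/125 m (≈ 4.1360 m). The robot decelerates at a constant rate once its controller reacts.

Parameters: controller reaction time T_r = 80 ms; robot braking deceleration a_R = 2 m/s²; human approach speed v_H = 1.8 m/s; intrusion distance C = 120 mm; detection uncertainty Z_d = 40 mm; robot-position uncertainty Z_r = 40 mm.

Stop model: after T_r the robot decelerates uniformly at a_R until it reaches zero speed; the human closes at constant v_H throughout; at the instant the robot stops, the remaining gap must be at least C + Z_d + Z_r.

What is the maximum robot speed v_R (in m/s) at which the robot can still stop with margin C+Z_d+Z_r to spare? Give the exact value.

quadratic (1/4)·v² + (49/50)·v + (-474/125) = 0
  disc = (49/50)² − 4·(1/4)·(-474/125) = 11881/2500 ; √disc = 109/50
  v_R = (−(49/50) + 109/50) / (2·(1/4)) = 12/5 m/s
check:
T_s = v_R/a_R = (12/5)/2 = 1.2000 s
robot in T_r: 2.4000·0.0800 = 0.1920 m
robot covers 2.4000·1.2000 − ½·2.0000·1.2000² = 1.4400 m while stopping
human closes 1.8000·1.2800 = 2.3040 m
residual clearance needed = 0.1200+0.0400+0.0400 = 0.2000 m
sum ≈ 0.1920+1.4400+2.3040+0.2000 ≈ 4.1360 m = S ✓

v_R_max = 12/5 m/s = 2.4000 m/s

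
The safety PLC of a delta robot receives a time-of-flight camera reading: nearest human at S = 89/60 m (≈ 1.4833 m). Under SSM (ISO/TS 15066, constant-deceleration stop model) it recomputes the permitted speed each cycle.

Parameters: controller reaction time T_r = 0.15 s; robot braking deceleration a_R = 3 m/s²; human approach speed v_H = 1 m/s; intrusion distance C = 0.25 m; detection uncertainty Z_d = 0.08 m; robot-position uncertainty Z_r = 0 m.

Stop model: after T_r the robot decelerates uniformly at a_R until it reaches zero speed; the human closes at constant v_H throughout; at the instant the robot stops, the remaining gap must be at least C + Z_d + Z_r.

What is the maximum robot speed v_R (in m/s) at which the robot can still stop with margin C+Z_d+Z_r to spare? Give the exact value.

quadratic (1/6)·v² + (29/60)·v + (-301/300) = 0
  disc = (29/60)² − 4·(1/6)·(-301/300) = 361/400 ; √disc = 19/20
  v_R = (−(29/60) + 19/20) / (2·(1/6)) = 7/5 m/s
check:
T_s = v_R/a_R = (7/5)/3 = 0.4667 s
robot in T_r: 1.4000·0.1500 = 0.2100 m
robot under decel: 1.4000²/(2·3.0000) = 0.3267 m
person approaches 1.0000·(0.1500+0.4667) = 0.6167 m
C+Z_d+Z_r = 0.2500+0.0800+0.0000 = 0.3300 m
sum ≈ 0.2100+0.3267+0.6167+0.3300 ≈ 1.4833 m = S ✓

v_R_max = 7/5 m/s = 1.4000 m/s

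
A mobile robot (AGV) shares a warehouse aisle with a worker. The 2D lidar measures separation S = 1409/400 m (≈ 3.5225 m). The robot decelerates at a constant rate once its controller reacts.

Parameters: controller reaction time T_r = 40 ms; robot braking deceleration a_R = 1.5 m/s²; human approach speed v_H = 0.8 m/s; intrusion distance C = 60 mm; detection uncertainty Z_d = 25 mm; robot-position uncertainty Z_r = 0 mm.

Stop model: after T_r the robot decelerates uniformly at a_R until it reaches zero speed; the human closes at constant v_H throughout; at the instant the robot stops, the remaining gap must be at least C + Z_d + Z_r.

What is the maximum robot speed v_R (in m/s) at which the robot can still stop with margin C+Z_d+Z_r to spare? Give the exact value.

v_R_max = 49/20 m/s = 2.4500 m/s

collect terms ⇒ (1/3)·v_R² + (43/75)·v_R + (-6811/2000) = 0
  disc = (43/75)² − 4·(1/3)·(-6811/2000) = 109561/22500 ; √disc = 331/150
  v_R = (−(43/75) + 331/150) / (2·(1/3)) = 49/20 m/s
check:
T_s = v_R/a_R = (49/20)/(3/2) = 1.6333 s
reaction-phase robot travel = 2.4500·0.0400 = 0.0980 m
robot under decel: 2.4500²/(2·1.5000) = 2.0008 m
person approaches 0.8000·(0.0400+1.6333) = 1.3387 m
C+Z_d+Z_r = 0.0600+0.0250+0.0000 = 0.0850 m
sum ≈ 0.0980+2.0008+1.3387+0.0850 ≈ 3.5225 m = S ✓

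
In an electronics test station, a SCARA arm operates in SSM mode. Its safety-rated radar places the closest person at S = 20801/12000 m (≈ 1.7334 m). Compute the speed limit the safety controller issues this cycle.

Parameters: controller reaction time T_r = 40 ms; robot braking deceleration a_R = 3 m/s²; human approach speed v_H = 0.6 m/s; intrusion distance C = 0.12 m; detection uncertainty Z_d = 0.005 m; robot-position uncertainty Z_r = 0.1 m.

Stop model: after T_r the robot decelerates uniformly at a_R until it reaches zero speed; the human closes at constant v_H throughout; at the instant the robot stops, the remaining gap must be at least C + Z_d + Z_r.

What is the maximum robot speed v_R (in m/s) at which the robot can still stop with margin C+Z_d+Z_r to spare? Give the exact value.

at the boundary: (1/6)·v² + (6/25)·v + (-17813/12000) = 0
  disc = (6/25)² − 4·(1/6)·(-17813/12000) = 94249/90000 ; √disc = 307/300
  v_R = (−(6/25) + 307/300) / (2·(1/6)) = 47/20 m/s
check:
braking lasts T_s = (47/20)/3 = 0.7833 s
reaction-phase robot travel = 2.3500·0.0400 = 0.0940 m
braking distance = 2.3500²/(2·3.0000) = 0.9204 m
person approaches 0.6000·(0.0400+0.7833) = 0.4940 m
residual clearance needed = 0.1200+0.0050+0.1000 = 0.2250 m
sum ≈ 0.0940+0.9204+0.4940+0.2250 ≈ 1.7334 m = S ✓

v_R_max = 47/20 m/s = 2.3500 m/s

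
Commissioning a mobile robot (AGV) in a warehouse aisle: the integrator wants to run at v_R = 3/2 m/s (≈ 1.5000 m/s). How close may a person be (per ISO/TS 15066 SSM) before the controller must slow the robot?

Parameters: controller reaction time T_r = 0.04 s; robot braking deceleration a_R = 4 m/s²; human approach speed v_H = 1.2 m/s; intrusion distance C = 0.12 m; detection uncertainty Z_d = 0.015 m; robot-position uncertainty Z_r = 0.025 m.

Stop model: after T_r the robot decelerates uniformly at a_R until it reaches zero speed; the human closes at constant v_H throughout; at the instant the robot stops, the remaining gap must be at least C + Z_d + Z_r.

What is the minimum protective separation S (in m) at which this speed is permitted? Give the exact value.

stop time T_s = (3/2)/4 = 0.3750 s
reaction-phase robot travel = 1.5000·0.0400 = 0.0600 m
robot covers 1.5000·0.3750 − ½·4.0000·0.3750² = 0.2812 m while stopping
person approaches 1.2000·(0.0400+0.3750) = 0.4980 m
margins: 0.1200+0.0150+0.0250 = 0.1600 m
S_min ≈ 0.0600+0.2812+0.4980+0.1600  ⇒  S_min = 3997/4000 m

S_min = 3997/4000 m = 0.9992 m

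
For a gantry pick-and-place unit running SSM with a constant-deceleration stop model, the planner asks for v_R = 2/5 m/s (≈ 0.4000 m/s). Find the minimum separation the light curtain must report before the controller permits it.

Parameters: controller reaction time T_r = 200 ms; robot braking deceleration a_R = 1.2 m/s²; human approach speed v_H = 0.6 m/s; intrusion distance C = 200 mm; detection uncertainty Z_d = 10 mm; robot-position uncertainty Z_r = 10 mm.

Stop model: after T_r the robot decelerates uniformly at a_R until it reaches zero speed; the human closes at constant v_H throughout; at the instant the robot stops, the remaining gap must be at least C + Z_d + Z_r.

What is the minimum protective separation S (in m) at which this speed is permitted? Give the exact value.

stop time T_s = (2/5)/(6/5) = 0.3333 s
reaction-phase robot travel = 0.4000·0.2000 = 0.0800 m
braking distance = 0.4000²/(2·1.2000) = 0.0667 m
human over T_r+T_s: 0.6000·(0.2000+0.3333) = 0.3200 m
residual clearance needed = 0.2000+0.0100+0.0100 = 0.2200 m
S_min ≈ 0.0800+0.0667+0.3200+0.2200  ⇒  S_min = 103/150 m

S_min = 103/150 m = 0.6867 m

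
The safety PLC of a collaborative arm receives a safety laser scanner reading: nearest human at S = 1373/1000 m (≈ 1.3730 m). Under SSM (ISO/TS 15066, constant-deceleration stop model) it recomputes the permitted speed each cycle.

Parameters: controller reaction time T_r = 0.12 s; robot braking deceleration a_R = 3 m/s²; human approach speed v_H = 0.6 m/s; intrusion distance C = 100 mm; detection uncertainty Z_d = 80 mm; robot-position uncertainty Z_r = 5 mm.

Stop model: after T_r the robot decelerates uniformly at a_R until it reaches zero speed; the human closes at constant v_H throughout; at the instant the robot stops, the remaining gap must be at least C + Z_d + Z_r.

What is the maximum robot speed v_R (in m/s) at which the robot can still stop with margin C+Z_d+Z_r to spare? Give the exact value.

v_R_max = 9/5 m/s = 1.8000 m/s

collect terms ⇒ (1/6)·v_R² + (8/25)·v_R + (-279/250) = 0
  disc = (8/25)² − 4·(1/6)·(-279/250) = 529/625 ; √disc = 23/25
  v_R = (−(8/25) + 23/25) / (2·(1/6)) = 9/5 m/s
check:
T_s = v_R/a_R = (9/5)/3 = 0.6000 s
robot in T_r: 1.8000·0.1200 = 0.2160 m
robot covers 1.8000·0.6000 − ½·3.0000·0.6000² = 0.5400 m while stopping
human over T_r+T_s: 0.6000·(0.1200+0.6000) = 0.4320 m
margins: 0.1000+0.0800+0.0050 = 0.1850 m
sum ≈ 0.2160+0.5400+0.4320+0.1850 ≈ 1.3730 m = S ✓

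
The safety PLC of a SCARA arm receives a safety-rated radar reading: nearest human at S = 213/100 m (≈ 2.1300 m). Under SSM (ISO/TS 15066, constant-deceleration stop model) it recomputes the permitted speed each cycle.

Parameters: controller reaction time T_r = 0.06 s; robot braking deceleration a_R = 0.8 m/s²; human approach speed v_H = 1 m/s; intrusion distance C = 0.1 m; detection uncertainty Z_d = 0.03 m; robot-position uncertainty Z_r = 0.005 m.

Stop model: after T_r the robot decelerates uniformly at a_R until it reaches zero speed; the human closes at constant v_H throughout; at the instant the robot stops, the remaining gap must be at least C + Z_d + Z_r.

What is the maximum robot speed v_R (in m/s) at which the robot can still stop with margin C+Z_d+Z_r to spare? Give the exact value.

v_R_max = 1 m/s = 1.0000 m/s

collect terms ⇒ (5/8)·v_R² + (131/100)·v_R + (-387/200) = 0
  disc = (131/100)² − 4·(5/8)·(-387/200) = 4096/625 ; √disc = 64/25
  v_R = (−(131/100) + 64/25) / (2·(5/8)) = 1 m/s
check:
braking lasts T_s = 1/(4/5) = 1.2500 s
robot in T_r: 1.0000·0.0600 = 0.0600 m
robot under decel: 1.0000²/(2·0.8000) = 0.6250 m
human closes 1.0000·1.3100 = 1.3100 m
residual clearance needed = 0.1000+0.0300+0.0050 = 0.1350 m
sum ≈ 0.0600+0.6250+1.3100+0.1350 ≈ 2.1300 m = S ✓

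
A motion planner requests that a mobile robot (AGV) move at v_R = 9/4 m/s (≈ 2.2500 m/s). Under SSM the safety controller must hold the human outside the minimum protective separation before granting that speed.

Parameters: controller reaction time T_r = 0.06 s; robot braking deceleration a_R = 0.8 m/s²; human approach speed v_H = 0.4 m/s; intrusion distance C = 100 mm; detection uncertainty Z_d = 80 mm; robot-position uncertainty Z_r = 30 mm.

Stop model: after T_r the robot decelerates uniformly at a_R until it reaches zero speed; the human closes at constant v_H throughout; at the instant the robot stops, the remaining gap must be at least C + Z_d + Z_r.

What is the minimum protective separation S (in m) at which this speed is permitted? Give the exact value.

T_s = v_R/a_R = (9/4)/(4/5) = 2.8125 s
robot in T_r: 2.2500·0.0600 = 0.1350 m
robot under decel: 2.2500²/(2·0.8000) = 3.1641 m
human closes 0.4000·2.8725 = 1.1490 m
C+Z_d+Z_r = 0.1000+0.0800+0.0300 = 0.2100 m
S_min ≈ 0.1350+3.1641+1.1490+0.2100  ⇒  S_min = 74529/16000 m

S_min = 74529/16000 m = 4.6581 m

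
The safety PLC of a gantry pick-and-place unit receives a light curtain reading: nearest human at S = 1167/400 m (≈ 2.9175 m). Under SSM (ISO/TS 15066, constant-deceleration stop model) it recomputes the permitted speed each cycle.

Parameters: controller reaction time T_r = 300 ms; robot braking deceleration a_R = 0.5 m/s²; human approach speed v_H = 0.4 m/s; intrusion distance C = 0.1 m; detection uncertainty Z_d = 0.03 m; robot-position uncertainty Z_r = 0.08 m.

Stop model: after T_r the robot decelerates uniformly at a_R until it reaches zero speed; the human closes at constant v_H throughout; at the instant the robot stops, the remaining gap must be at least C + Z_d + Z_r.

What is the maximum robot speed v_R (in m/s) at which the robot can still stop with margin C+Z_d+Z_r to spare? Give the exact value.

quadratic (1)·v² + (11/10)·v + (-207/80) = 0
  disc = (11/10)² − 4·(1)·(-207/80) = 289/25 ; √disc = 17/5
  v_R = (−(11/10) + 17/5) / (2·(1)) = 23/20 m/s
check:
T_s = v_R/a_R = (23/20)/(1/2) = 2.3000 s
robot covers v_R·T_r = 1.1500·0.3000 = 0.3450 m before braking
robot covers 1.1500·2.3000 − ½·0.5000·2.3000² = 1.3225 m while stopping
human closes 0.4000·2.6000 = 1.0400 m
C+Z_d+Z_r = 0.1000+0.0300+0.0800 = 0.2100 m
sum ≈ 0.3450+1.3225+1.0400+0.2100 ≈ 2.9175 m = S ✓

v_R_max = 23/20 m/s = 1.1500 m/s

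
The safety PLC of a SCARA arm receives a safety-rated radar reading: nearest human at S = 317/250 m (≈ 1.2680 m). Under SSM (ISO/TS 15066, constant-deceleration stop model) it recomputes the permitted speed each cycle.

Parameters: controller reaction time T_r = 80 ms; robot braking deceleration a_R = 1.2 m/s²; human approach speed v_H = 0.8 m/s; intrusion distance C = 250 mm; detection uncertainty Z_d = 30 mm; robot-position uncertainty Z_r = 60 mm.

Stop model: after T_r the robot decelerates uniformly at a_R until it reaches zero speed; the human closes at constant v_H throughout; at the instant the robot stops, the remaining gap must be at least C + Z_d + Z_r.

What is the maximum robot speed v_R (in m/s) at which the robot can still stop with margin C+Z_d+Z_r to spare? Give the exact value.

collect terms ⇒ (5/12)·v_R² + (56/75)·v_R + (-108/125) = 0
  disc = (56/75)² − 4·(5/12)·(-108/125) = 11236/5625 ; √disc = 106/75
  v_R = (−(56/75) + 106/75) / (2·(5/12)) = 4/5 m/s
check:
braking lasts T_s = (4/5)/(6/5) = 0.6667 s
reaction-phase robot travel = 0.8000·0.0800 = 0.0640 m
robot covers 0.8000·0.6667 − ½·1.2000·0.6667² = 0.2667 m while stopping
human over T_r+T_s: 0.8000·(0.0800+0.6667) = 0.5973 m
C+Z_d+Z_r = 0.2500+0.0300+0.0600 = 0.3400 m
sum ≈ 0.0640+0.2667+0.5973+0.3400 ≈ 1.2680 m = S ✓

v_R_max = 4/5 m/s = 0.8000 m/s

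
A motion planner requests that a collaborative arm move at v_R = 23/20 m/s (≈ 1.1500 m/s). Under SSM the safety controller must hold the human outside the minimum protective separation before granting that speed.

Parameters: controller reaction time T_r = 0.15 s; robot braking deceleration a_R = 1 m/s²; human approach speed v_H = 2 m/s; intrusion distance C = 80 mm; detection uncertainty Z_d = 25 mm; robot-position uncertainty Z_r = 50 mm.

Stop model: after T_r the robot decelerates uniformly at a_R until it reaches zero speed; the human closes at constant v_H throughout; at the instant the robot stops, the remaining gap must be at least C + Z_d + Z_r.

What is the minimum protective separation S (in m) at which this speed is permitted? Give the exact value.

S_min = 2871/800 m = 3.5888 m

stop time T_s = (23/20)/1 = 1.1500 s
robot in T_r: 1.1500·0.1500 = 0.1725 m
robot under decel: 1.1500²/(2·1.0000) = 0.6613 m
human closes 2.0000·1.3000 = 2.6000 m
residual clearance needed = 0.0800+0.0250+0.0500 = 0.1550 m
S_min ≈ 0.1725+0.6613+2.6000+0.1550  ⇒  S_min = 2871/800 m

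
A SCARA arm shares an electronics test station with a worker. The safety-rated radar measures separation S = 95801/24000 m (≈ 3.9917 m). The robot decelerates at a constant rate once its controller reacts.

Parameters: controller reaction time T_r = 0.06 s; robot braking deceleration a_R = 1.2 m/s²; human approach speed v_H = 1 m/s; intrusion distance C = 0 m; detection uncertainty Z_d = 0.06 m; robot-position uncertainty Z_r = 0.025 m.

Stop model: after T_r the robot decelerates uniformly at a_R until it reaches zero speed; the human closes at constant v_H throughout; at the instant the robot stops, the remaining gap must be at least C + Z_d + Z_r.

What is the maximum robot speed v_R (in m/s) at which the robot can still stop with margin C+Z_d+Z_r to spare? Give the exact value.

v_R_max = 43/20 m/s = 2.1500 m/s

at the boundary: (5/12)·v² + (67/75)·v + (-92321/24000) = 0
  disc = (67/75)² − 4·(5/12)·(-92321/24000) = 288369/40000 ; √disc = 537/200
  v_R = (−(67/75) + 537/200) / (2·(5/12)) = 43/20 m/s
check:
braking lasts T_s = (43/20)/(6/5) = 1.7917 s
reaction-phase robot travel = 2.1500·0.0600 = 0.1290 m
braking distance = 2.1500²/(2·1.2000) = 1.9260 m
human closes 1.0000·1.8517 = 1.8517 m
margins: 0.0000+0.0600+0.0250 = 0.0850 m
sum ≈ 0.1290+1.9260+1.8517+0.0850 ≈ 3.9917 m = S ✓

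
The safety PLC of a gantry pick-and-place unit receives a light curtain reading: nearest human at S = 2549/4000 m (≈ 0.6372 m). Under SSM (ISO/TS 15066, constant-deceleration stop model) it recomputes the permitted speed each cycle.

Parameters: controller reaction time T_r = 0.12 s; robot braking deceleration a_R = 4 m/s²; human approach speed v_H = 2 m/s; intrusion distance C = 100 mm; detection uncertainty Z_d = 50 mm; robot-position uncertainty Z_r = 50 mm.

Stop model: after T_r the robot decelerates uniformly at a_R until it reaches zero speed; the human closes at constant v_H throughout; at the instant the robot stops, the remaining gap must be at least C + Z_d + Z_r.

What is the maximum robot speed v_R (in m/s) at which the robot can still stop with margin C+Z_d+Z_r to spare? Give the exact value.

at the boundary: (1/8)·v² + (31/50)·v + (-789/4000) = 0
  disc = (31/50)² − 4·(1/8)·(-789/4000) = 19321/40000 ; √disc = 139/200
  v_R = (−(31/50) + 139/200) / (2·(1/8)) = 3/10 m/s
check:
braking lasts T_s = (3/10)/4 = 0.0750 s
robot covers v_R·T_r = 0.3000·0.1200 = 0.0360 m before braking
robot under decel: 0.3000²/(2·4.0000) = 0.0112 m
human closes 2.0000·0.1950 = 0.3900 m
residual clearance needed = 0.1000+0.0500+0.0500 = 0.2000 m
sum ≈ 0.0360+0.0112+0.3900+0.2000 ≈ 0.6372 m = S ✓

v_R_max = 3/10 m/s = 0.3000 m/s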